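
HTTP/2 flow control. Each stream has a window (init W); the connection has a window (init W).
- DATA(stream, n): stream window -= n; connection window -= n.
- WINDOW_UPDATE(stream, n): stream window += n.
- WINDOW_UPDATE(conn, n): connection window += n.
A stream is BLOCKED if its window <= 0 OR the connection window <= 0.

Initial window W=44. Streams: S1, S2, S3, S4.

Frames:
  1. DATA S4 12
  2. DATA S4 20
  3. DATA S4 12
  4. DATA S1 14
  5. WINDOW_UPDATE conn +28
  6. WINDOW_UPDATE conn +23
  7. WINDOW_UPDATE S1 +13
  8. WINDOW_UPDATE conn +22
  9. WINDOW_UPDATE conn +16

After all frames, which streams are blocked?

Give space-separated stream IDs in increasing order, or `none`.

Answer: S4

Derivation:
Op 1: conn=32 S1=44 S2=44 S3=44 S4=32 blocked=[]
Op 2: conn=12 S1=44 S2=44 S3=44 S4=12 blocked=[]
Op 3: conn=0 S1=44 S2=44 S3=44 S4=0 blocked=[1, 2, 3, 4]
Op 4: conn=-14 S1=30 S2=44 S3=44 S4=0 blocked=[1, 2, 3, 4]
Op 5: conn=14 S1=30 S2=44 S3=44 S4=0 blocked=[4]
Op 6: conn=37 S1=30 S2=44 S3=44 S4=0 blocked=[4]
Op 7: conn=37 S1=43 S2=44 S3=44 S4=0 blocked=[4]
Op 8: conn=59 S1=43 S2=44 S3=44 S4=0 blocked=[4]
Op 9: conn=75 S1=43 S2=44 S3=44 S4=0 blocked=[4]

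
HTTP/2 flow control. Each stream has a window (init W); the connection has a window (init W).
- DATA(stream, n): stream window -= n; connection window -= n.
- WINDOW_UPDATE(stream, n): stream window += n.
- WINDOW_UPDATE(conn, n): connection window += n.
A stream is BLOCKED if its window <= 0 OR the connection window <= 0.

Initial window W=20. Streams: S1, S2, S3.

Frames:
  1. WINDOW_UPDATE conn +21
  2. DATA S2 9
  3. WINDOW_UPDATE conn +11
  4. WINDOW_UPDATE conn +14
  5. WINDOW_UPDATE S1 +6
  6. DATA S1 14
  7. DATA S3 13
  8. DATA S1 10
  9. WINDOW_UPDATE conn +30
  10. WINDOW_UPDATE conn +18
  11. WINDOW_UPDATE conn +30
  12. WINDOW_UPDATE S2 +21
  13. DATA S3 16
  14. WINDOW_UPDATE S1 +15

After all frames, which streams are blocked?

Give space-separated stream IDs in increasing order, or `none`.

Answer: S3

Derivation:
Op 1: conn=41 S1=20 S2=20 S3=20 blocked=[]
Op 2: conn=32 S1=20 S2=11 S3=20 blocked=[]
Op 3: conn=43 S1=20 S2=11 S3=20 blocked=[]
Op 4: conn=57 S1=20 S2=11 S3=20 blocked=[]
Op 5: conn=57 S1=26 S2=11 S3=20 blocked=[]
Op 6: conn=43 S1=12 S2=11 S3=20 blocked=[]
Op 7: conn=30 S1=12 S2=11 S3=7 blocked=[]
Op 8: conn=20 S1=2 S2=11 S3=7 blocked=[]
Op 9: conn=50 S1=2 S2=11 S3=7 blocked=[]
Op 10: conn=68 S1=2 S2=11 S3=7 blocked=[]
Op 11: conn=98 S1=2 S2=11 S3=7 blocked=[]
Op 12: conn=98 S1=2 S2=32 S3=7 blocked=[]
Op 13: conn=82 S1=2 S2=32 S3=-9 blocked=[3]
Op 14: conn=82 S1=17 S2=32 S3=-9 blocked=[3]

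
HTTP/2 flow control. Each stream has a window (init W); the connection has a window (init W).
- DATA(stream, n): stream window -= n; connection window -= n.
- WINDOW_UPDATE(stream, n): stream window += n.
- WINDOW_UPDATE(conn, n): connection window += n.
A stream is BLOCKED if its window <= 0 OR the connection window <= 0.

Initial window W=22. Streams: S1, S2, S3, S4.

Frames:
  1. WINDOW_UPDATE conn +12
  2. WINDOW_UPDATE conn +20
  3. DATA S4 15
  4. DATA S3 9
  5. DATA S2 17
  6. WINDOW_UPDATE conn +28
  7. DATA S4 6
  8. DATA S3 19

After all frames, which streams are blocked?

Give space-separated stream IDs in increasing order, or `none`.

Answer: S3

Derivation:
Op 1: conn=34 S1=22 S2=22 S3=22 S4=22 blocked=[]
Op 2: conn=54 S1=22 S2=22 S3=22 S4=22 blocked=[]
Op 3: conn=39 S1=22 S2=22 S3=22 S4=7 blocked=[]
Op 4: conn=30 S1=22 S2=22 S3=13 S4=7 blocked=[]
Op 5: conn=13 S1=22 S2=5 S3=13 S4=7 blocked=[]
Op 6: conn=41 S1=22 S2=5 S3=13 S4=7 blocked=[]
Op 7: conn=35 S1=22 S2=5 S3=13 S4=1 blocked=[]
Op 8: conn=16 S1=22 S2=5 S3=-6 S4=1 blocked=[3]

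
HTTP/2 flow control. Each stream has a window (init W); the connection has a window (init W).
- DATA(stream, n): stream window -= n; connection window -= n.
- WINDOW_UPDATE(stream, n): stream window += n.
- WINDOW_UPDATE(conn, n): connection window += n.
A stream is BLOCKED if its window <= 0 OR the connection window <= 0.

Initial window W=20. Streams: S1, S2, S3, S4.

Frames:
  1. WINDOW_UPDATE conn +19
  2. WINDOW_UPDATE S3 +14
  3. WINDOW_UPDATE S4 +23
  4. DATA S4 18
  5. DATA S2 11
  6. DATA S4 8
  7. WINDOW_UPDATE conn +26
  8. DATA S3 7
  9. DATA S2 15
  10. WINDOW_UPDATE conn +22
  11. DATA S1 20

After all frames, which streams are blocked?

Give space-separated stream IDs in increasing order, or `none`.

Op 1: conn=39 S1=20 S2=20 S3=20 S4=20 blocked=[]
Op 2: conn=39 S1=20 S2=20 S3=34 S4=20 blocked=[]
Op 3: conn=39 S1=20 S2=20 S3=34 S4=43 blocked=[]
Op 4: conn=21 S1=20 S2=20 S3=34 S4=25 blocked=[]
Op 5: conn=10 S1=20 S2=9 S3=34 S4=25 blocked=[]
Op 6: conn=2 S1=20 S2=9 S3=34 S4=17 blocked=[]
Op 7: conn=28 S1=20 S2=9 S3=34 S4=17 blocked=[]
Op 8: conn=21 S1=20 S2=9 S3=27 S4=17 blocked=[]
Op 9: conn=6 S1=20 S2=-6 S3=27 S4=17 blocked=[2]
Op 10: conn=28 S1=20 S2=-6 S3=27 S4=17 blocked=[2]
Op 11: conn=8 S1=0 S2=-6 S3=27 S4=17 blocked=[1, 2]

Answer: S1 S2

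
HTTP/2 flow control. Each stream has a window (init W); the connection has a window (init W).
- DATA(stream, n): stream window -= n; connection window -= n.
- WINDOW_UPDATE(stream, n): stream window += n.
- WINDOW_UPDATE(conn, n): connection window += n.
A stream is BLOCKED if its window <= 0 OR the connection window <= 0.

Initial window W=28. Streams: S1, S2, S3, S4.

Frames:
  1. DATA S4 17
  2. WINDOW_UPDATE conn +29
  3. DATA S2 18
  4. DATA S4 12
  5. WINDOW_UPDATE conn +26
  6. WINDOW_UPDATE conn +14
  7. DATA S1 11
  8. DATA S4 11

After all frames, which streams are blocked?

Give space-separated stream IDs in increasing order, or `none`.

Op 1: conn=11 S1=28 S2=28 S3=28 S4=11 blocked=[]
Op 2: conn=40 S1=28 S2=28 S3=28 S4=11 blocked=[]
Op 3: conn=22 S1=28 S2=10 S3=28 S4=11 blocked=[]
Op 4: conn=10 S1=28 S2=10 S3=28 S4=-1 blocked=[4]
Op 5: conn=36 S1=28 S2=10 S3=28 S4=-1 blocked=[4]
Op 6: conn=50 S1=28 S2=10 S3=28 S4=-1 blocked=[4]
Op 7: conn=39 S1=17 S2=10 S3=28 S4=-1 blocked=[4]
Op 8: conn=28 S1=17 S2=10 S3=28 S4=-12 blocked=[4]

Answer: S4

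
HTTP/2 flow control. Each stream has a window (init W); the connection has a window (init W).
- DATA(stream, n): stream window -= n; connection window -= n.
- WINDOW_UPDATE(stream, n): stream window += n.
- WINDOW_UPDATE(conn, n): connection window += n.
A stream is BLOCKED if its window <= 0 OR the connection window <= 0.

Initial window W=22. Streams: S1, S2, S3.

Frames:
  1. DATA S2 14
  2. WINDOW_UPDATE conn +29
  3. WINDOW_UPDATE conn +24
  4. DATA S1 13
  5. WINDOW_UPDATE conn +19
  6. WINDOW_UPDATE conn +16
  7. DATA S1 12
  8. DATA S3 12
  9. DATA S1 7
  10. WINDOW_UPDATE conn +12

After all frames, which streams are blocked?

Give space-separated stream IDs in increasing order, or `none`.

Answer: S1

Derivation:
Op 1: conn=8 S1=22 S2=8 S3=22 blocked=[]
Op 2: conn=37 S1=22 S2=8 S3=22 blocked=[]
Op 3: conn=61 S1=22 S2=8 S3=22 blocked=[]
Op 4: conn=48 S1=9 S2=8 S3=22 blocked=[]
Op 5: conn=67 S1=9 S2=8 S3=22 blocked=[]
Op 6: conn=83 S1=9 S2=8 S3=22 blocked=[]
Op 7: conn=71 S1=-3 S2=8 S3=22 blocked=[1]
Op 8: conn=59 S1=-3 S2=8 S3=10 blocked=[1]
Op 9: conn=52 S1=-10 S2=8 S3=10 blocked=[1]
Op 10: conn=64 S1=-10 S2=8 S3=10 blocked=[1]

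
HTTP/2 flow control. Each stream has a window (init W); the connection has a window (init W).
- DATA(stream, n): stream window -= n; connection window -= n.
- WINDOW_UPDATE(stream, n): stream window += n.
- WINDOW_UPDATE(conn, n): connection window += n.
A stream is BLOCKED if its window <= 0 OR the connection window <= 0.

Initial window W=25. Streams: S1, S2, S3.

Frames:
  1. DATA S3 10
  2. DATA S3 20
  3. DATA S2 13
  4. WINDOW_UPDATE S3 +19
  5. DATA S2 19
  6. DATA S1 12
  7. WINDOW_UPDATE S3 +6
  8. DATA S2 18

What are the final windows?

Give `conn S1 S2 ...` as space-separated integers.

Answer: -67 13 -25 20

Derivation:
Op 1: conn=15 S1=25 S2=25 S3=15 blocked=[]
Op 2: conn=-5 S1=25 S2=25 S3=-5 blocked=[1, 2, 3]
Op 3: conn=-18 S1=25 S2=12 S3=-5 blocked=[1, 2, 3]
Op 4: conn=-18 S1=25 S2=12 S3=14 blocked=[1, 2, 3]
Op 5: conn=-37 S1=25 S2=-7 S3=14 blocked=[1, 2, 3]
Op 6: conn=-49 S1=13 S2=-7 S3=14 blocked=[1, 2, 3]
Op 7: conn=-49 S1=13 S2=-7 S3=20 blocked=[1, 2, 3]
Op 8: conn=-67 S1=13 S2=-25 S3=20 blocked=[1, 2, 3]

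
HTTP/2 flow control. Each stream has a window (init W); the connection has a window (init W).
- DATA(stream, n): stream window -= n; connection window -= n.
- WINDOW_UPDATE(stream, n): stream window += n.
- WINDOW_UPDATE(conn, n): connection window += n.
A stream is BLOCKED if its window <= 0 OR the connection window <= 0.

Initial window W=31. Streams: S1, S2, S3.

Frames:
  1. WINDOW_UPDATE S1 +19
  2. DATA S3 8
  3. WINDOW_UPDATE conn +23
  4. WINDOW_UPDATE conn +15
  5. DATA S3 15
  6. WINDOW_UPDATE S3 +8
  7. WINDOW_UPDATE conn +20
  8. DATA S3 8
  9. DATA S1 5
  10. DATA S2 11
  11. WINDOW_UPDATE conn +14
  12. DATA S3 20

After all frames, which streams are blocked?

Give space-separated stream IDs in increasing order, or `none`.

Answer: S3

Derivation:
Op 1: conn=31 S1=50 S2=31 S3=31 blocked=[]
Op 2: conn=23 S1=50 S2=31 S3=23 blocked=[]
Op 3: conn=46 S1=50 S2=31 S3=23 blocked=[]
Op 4: conn=61 S1=50 S2=31 S3=23 blocked=[]
Op 5: conn=46 S1=50 S2=31 S3=8 blocked=[]
Op 6: conn=46 S1=50 S2=31 S3=16 blocked=[]
Op 7: conn=66 S1=50 S2=31 S3=16 blocked=[]
Op 8: conn=58 S1=50 S2=31 S3=8 blocked=[]
Op 9: conn=53 S1=45 S2=31 S3=8 blocked=[]
Op 10: conn=42 S1=45 S2=20 S3=8 blocked=[]
Op 11: conn=56 S1=45 S2=20 S3=8 blocked=[]
Op 12: conn=36 S1=45 S2=20 S3=-12 blocked=[3]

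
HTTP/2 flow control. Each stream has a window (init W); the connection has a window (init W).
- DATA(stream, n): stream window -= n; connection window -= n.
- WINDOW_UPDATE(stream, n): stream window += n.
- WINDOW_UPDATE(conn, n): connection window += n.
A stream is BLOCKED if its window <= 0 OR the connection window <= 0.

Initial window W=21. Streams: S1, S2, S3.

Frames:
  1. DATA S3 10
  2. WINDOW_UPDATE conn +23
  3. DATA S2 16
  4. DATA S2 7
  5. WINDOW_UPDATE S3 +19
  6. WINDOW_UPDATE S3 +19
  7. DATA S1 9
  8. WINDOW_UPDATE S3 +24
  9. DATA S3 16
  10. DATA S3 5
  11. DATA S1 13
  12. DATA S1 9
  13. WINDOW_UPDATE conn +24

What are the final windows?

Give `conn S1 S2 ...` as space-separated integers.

Op 1: conn=11 S1=21 S2=21 S3=11 blocked=[]
Op 2: conn=34 S1=21 S2=21 S3=11 blocked=[]
Op 3: conn=18 S1=21 S2=5 S3=11 blocked=[]
Op 4: conn=11 S1=21 S2=-2 S3=11 blocked=[2]
Op 5: conn=11 S1=21 S2=-2 S3=30 blocked=[2]
Op 6: conn=11 S1=21 S2=-2 S3=49 blocked=[2]
Op 7: conn=2 S1=12 S2=-2 S3=49 blocked=[2]
Op 8: conn=2 S1=12 S2=-2 S3=73 blocked=[2]
Op 9: conn=-14 S1=12 S2=-2 S3=57 blocked=[1, 2, 3]
Op 10: conn=-19 S1=12 S2=-2 S3=52 blocked=[1, 2, 3]
Op 11: conn=-32 S1=-1 S2=-2 S3=52 blocked=[1, 2, 3]
Op 12: conn=-41 S1=-10 S2=-2 S3=52 blocked=[1, 2, 3]
Op 13: conn=-17 S1=-10 S2=-2 S3=52 blocked=[1, 2, 3]

Answer: -17 -10 -2 52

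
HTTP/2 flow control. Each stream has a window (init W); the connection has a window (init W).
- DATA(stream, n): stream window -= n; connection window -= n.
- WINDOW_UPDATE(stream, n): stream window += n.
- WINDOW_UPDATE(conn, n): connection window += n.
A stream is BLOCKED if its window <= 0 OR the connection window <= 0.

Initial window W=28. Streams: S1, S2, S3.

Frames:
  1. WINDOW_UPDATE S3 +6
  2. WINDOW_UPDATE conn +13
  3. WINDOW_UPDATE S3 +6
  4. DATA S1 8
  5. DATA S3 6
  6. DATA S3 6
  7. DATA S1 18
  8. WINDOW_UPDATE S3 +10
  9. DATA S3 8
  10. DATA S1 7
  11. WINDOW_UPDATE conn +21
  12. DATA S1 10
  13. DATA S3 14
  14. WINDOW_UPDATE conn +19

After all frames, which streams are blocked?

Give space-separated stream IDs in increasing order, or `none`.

Op 1: conn=28 S1=28 S2=28 S3=34 blocked=[]
Op 2: conn=41 S1=28 S2=28 S3=34 blocked=[]
Op 3: conn=41 S1=28 S2=28 S3=40 blocked=[]
Op 4: conn=33 S1=20 S2=28 S3=40 blocked=[]
Op 5: conn=27 S1=20 S2=28 S3=34 blocked=[]
Op 6: conn=21 S1=20 S2=28 S3=28 blocked=[]
Op 7: conn=3 S1=2 S2=28 S3=28 blocked=[]
Op 8: conn=3 S1=2 S2=28 S3=38 blocked=[]
Op 9: conn=-5 S1=2 S2=28 S3=30 blocked=[1, 2, 3]
Op 10: conn=-12 S1=-5 S2=28 S3=30 blocked=[1, 2, 3]
Op 11: conn=9 S1=-5 S2=28 S3=30 blocked=[1]
Op 12: conn=-1 S1=-15 S2=28 S3=30 blocked=[1, 2, 3]
Op 13: conn=-15 S1=-15 S2=28 S3=16 blocked=[1, 2, 3]
Op 14: conn=4 S1=-15 S2=28 S3=16 blocked=[1]

Answer: S1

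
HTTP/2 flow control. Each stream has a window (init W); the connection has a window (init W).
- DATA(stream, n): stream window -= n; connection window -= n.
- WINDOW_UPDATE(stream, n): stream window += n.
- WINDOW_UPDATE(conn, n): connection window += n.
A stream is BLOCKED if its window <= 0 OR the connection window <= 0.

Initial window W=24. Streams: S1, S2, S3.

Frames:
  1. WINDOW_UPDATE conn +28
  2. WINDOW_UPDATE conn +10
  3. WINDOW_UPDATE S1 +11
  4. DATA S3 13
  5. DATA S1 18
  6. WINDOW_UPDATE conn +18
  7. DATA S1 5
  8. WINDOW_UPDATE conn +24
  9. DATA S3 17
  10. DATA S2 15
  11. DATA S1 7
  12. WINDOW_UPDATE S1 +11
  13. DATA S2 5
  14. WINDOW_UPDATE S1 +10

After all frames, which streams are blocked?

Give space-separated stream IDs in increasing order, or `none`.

Answer: S3

Derivation:
Op 1: conn=52 S1=24 S2=24 S3=24 blocked=[]
Op 2: conn=62 S1=24 S2=24 S3=24 blocked=[]
Op 3: conn=62 S1=35 S2=24 S3=24 blocked=[]
Op 4: conn=49 S1=35 S2=24 S3=11 blocked=[]
Op 5: conn=31 S1=17 S2=24 S3=11 blocked=[]
Op 6: conn=49 S1=17 S2=24 S3=11 blocked=[]
Op 7: conn=44 S1=12 S2=24 S3=11 blocked=[]
Op 8: conn=68 S1=12 S2=24 S3=11 blocked=[]
Op 9: conn=51 S1=12 S2=24 S3=-6 blocked=[3]
Op 10: conn=36 S1=12 S2=9 S3=-6 blocked=[3]
Op 11: conn=29 S1=5 S2=9 S3=-6 blocked=[3]
Op 12: conn=29 S1=16 S2=9 S3=-6 blocked=[3]
Op 13: conn=24 S1=16 S2=4 S3=-6 blocked=[3]
Op 14: conn=24 S1=26 S2=4 S3=-6 blocked=[3]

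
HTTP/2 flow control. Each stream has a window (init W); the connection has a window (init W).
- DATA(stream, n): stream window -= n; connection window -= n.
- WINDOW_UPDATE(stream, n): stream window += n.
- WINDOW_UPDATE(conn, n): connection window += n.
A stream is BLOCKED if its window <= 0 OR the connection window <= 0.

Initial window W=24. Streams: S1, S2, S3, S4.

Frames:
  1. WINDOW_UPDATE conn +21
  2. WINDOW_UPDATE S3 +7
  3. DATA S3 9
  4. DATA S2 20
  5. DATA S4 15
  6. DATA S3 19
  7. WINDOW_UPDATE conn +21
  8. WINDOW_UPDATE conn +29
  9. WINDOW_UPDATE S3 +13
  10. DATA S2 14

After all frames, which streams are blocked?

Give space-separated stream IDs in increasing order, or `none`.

Op 1: conn=45 S1=24 S2=24 S3=24 S4=24 blocked=[]
Op 2: conn=45 S1=24 S2=24 S3=31 S4=24 blocked=[]
Op 3: conn=36 S1=24 S2=24 S3=22 S4=24 blocked=[]
Op 4: conn=16 S1=24 S2=4 S3=22 S4=24 blocked=[]
Op 5: conn=1 S1=24 S2=4 S3=22 S4=9 blocked=[]
Op 6: conn=-18 S1=24 S2=4 S3=3 S4=9 blocked=[1, 2, 3, 4]
Op 7: conn=3 S1=24 S2=4 S3=3 S4=9 blocked=[]
Op 8: conn=32 S1=24 S2=4 S3=3 S4=9 blocked=[]
Op 9: conn=32 S1=24 S2=4 S3=16 S4=9 blocked=[]
Op 10: conn=18 S1=24 S2=-10 S3=16 S4=9 blocked=[2]

Answer: S2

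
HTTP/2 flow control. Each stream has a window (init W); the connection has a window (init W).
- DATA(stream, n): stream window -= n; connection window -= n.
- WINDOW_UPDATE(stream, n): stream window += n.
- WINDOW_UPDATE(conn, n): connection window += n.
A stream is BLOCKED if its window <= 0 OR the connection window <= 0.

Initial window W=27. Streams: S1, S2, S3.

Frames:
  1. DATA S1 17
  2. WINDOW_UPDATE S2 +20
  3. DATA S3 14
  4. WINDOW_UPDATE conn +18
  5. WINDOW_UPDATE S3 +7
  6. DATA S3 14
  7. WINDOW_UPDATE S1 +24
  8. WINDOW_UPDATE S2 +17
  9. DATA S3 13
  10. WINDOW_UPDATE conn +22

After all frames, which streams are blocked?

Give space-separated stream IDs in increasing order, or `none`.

Op 1: conn=10 S1=10 S2=27 S3=27 blocked=[]
Op 2: conn=10 S1=10 S2=47 S3=27 blocked=[]
Op 3: conn=-4 S1=10 S2=47 S3=13 blocked=[1, 2, 3]
Op 4: conn=14 S1=10 S2=47 S3=13 blocked=[]
Op 5: conn=14 S1=10 S2=47 S3=20 blocked=[]
Op 6: conn=0 S1=10 S2=47 S3=6 blocked=[1, 2, 3]
Op 7: conn=0 S1=34 S2=47 S3=6 blocked=[1, 2, 3]
Op 8: conn=0 S1=34 S2=64 S3=6 blocked=[1, 2, 3]
Op 9: conn=-13 S1=34 S2=64 S3=-7 blocked=[1, 2, 3]
Op 10: conn=9 S1=34 S2=64 S3=-7 blocked=[3]

Answer: S3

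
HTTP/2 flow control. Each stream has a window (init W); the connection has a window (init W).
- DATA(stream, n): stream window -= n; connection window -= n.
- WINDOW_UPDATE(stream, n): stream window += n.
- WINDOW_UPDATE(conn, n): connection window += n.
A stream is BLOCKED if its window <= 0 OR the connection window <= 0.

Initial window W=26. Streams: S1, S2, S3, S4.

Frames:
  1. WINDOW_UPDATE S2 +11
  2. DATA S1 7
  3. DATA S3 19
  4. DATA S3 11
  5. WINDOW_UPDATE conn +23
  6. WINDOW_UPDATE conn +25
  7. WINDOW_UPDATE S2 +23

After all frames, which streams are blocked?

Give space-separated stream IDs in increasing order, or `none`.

Op 1: conn=26 S1=26 S2=37 S3=26 S4=26 blocked=[]
Op 2: conn=19 S1=19 S2=37 S3=26 S4=26 blocked=[]
Op 3: conn=0 S1=19 S2=37 S3=7 S4=26 blocked=[1, 2, 3, 4]
Op 4: conn=-11 S1=19 S2=37 S3=-4 S4=26 blocked=[1, 2, 3, 4]
Op 5: conn=12 S1=19 S2=37 S3=-4 S4=26 blocked=[3]
Op 6: conn=37 S1=19 S2=37 S3=-4 S4=26 blocked=[3]
Op 7: conn=37 S1=19 S2=60 S3=-4 S4=26 blocked=[3]

Answer: S3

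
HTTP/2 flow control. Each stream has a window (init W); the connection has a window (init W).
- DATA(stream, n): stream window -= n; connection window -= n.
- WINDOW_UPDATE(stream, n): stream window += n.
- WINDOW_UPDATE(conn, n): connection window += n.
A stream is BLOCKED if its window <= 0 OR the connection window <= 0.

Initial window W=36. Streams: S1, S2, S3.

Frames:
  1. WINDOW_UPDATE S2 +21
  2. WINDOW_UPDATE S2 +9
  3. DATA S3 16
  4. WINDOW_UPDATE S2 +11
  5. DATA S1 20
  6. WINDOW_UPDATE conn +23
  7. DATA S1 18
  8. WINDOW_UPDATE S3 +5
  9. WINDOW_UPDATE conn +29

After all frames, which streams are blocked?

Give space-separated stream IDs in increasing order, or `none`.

Op 1: conn=36 S1=36 S2=57 S3=36 blocked=[]
Op 2: conn=36 S1=36 S2=66 S3=36 blocked=[]
Op 3: conn=20 S1=36 S2=66 S3=20 blocked=[]
Op 4: conn=20 S1=36 S2=77 S3=20 blocked=[]
Op 5: conn=0 S1=16 S2=77 S3=20 blocked=[1, 2, 3]
Op 6: conn=23 S1=16 S2=77 S3=20 blocked=[]
Op 7: conn=5 S1=-2 S2=77 S3=20 blocked=[1]
Op 8: conn=5 S1=-2 S2=77 S3=25 blocked=[1]
Op 9: conn=34 S1=-2 S2=77 S3=25 blocked=[1]

Answer: S1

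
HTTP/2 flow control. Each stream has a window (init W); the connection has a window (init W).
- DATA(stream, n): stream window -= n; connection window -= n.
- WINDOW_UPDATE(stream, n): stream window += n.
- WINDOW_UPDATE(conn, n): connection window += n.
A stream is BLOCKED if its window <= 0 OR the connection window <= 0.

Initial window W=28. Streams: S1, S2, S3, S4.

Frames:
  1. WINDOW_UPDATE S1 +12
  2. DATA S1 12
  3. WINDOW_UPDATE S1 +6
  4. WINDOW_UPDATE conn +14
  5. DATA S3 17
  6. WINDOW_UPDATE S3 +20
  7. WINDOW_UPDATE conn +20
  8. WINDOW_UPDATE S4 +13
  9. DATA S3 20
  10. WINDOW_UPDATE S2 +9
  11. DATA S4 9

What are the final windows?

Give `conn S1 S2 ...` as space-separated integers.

Op 1: conn=28 S1=40 S2=28 S3=28 S4=28 blocked=[]
Op 2: conn=16 S1=28 S2=28 S3=28 S4=28 blocked=[]
Op 3: conn=16 S1=34 S2=28 S3=28 S4=28 blocked=[]
Op 4: conn=30 S1=34 S2=28 S3=28 S4=28 blocked=[]
Op 5: conn=13 S1=34 S2=28 S3=11 S4=28 blocked=[]
Op 6: conn=13 S1=34 S2=28 S3=31 S4=28 blocked=[]
Op 7: conn=33 S1=34 S2=28 S3=31 S4=28 blocked=[]
Op 8: conn=33 S1=34 S2=28 S3=31 S4=41 blocked=[]
Op 9: conn=13 S1=34 S2=28 S3=11 S4=41 blocked=[]
Op 10: conn=13 S1=34 S2=37 S3=11 S4=41 blocked=[]
Op 11: conn=4 S1=34 S2=37 S3=11 S4=32 blocked=[]

Answer: 4 34 37 11 32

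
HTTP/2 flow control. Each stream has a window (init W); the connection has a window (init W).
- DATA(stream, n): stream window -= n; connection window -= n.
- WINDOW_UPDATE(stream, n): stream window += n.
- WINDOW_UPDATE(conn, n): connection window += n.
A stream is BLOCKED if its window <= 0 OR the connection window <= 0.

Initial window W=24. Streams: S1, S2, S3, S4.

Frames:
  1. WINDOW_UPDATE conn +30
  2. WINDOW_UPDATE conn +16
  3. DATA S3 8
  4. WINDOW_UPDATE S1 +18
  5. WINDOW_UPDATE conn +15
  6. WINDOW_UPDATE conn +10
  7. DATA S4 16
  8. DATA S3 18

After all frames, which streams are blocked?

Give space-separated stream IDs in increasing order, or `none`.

Op 1: conn=54 S1=24 S2=24 S3=24 S4=24 blocked=[]
Op 2: conn=70 S1=24 S2=24 S3=24 S4=24 blocked=[]
Op 3: conn=62 S1=24 S2=24 S3=16 S4=24 blocked=[]
Op 4: conn=62 S1=42 S2=24 S3=16 S4=24 blocked=[]
Op 5: conn=77 S1=42 S2=24 S3=16 S4=24 blocked=[]
Op 6: conn=87 S1=42 S2=24 S3=16 S4=24 blocked=[]
Op 7: conn=71 S1=42 S2=24 S3=16 S4=8 blocked=[]
Op 8: conn=53 S1=42 S2=24 S3=-2 S4=8 blocked=[3]

Answer: S3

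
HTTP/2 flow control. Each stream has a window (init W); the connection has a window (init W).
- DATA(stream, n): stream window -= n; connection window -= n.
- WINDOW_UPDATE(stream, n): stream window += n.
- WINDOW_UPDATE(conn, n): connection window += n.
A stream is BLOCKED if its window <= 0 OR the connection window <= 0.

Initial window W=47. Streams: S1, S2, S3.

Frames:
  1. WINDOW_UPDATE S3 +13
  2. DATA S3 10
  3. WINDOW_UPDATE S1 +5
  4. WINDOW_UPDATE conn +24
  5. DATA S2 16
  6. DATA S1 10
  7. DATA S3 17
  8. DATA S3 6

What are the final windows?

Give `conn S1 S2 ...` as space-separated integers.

Answer: 12 42 31 27

Derivation:
Op 1: conn=47 S1=47 S2=47 S3=60 blocked=[]
Op 2: conn=37 S1=47 S2=47 S3=50 blocked=[]
Op 3: conn=37 S1=52 S2=47 S3=50 blocked=[]
Op 4: conn=61 S1=52 S2=47 S3=50 blocked=[]
Op 5: conn=45 S1=52 S2=31 S3=50 blocked=[]
Op 6: conn=35 S1=42 S2=31 S3=50 blocked=[]
Op 7: conn=18 S1=42 S2=31 S3=33 blocked=[]
Op 8: conn=12 S1=42 S2=31 S3=27 blocked=[]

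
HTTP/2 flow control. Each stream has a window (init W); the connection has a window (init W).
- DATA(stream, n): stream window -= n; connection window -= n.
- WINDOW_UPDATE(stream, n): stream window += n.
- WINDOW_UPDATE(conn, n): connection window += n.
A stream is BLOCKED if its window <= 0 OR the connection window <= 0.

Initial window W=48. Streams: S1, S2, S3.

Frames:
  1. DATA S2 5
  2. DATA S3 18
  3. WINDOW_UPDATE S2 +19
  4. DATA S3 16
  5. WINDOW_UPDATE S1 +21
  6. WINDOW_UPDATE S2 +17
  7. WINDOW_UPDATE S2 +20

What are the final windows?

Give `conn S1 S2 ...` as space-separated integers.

Op 1: conn=43 S1=48 S2=43 S3=48 blocked=[]
Op 2: conn=25 S1=48 S2=43 S3=30 blocked=[]
Op 3: conn=25 S1=48 S2=62 S3=30 blocked=[]
Op 4: conn=9 S1=48 S2=62 S3=14 blocked=[]
Op 5: conn=9 S1=69 S2=62 S3=14 blocked=[]
Op 6: conn=9 S1=69 S2=79 S3=14 blocked=[]
Op 7: conn=9 S1=69 S2=99 S3=14 blocked=[]

Answer: 9 69 99 14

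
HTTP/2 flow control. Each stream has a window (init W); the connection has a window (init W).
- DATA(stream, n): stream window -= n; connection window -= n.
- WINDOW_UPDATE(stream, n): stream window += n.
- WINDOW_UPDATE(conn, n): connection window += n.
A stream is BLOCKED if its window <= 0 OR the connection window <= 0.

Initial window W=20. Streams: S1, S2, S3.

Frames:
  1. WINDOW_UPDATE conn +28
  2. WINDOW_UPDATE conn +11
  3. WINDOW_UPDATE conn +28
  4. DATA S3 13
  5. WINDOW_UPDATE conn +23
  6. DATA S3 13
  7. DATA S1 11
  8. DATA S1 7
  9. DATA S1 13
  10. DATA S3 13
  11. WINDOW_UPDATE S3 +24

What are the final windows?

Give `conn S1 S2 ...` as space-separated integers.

Answer: 40 -11 20 5

Derivation:
Op 1: conn=48 S1=20 S2=20 S3=20 blocked=[]
Op 2: conn=59 S1=20 S2=20 S3=20 blocked=[]
Op 3: conn=87 S1=20 S2=20 S3=20 blocked=[]
Op 4: conn=74 S1=20 S2=20 S3=7 blocked=[]
Op 5: conn=97 S1=20 S2=20 S3=7 blocked=[]
Op 6: conn=84 S1=20 S2=20 S3=-6 blocked=[3]
Op 7: conn=73 S1=9 S2=20 S3=-6 blocked=[3]
Op 8: conn=66 S1=2 S2=20 S3=-6 blocked=[3]
Op 9: conn=53 S1=-11 S2=20 S3=-6 blocked=[1, 3]
Op 10: conn=40 S1=-11 S2=20 S3=-19 blocked=[1, 3]
Op 11: conn=40 S1=-11 S2=20 S3=5 blocked=[1]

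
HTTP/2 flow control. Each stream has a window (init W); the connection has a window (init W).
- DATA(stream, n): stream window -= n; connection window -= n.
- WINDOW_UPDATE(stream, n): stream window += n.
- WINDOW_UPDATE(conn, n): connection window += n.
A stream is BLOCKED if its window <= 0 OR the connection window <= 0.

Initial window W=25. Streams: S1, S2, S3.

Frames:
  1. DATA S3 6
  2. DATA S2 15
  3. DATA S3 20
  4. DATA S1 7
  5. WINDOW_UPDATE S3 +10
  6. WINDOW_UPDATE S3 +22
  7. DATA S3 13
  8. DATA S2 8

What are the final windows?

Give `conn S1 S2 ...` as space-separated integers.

Answer: -44 18 2 18

Derivation:
Op 1: conn=19 S1=25 S2=25 S3=19 blocked=[]
Op 2: conn=4 S1=25 S2=10 S3=19 blocked=[]
Op 3: conn=-16 S1=25 S2=10 S3=-1 blocked=[1, 2, 3]
Op 4: conn=-23 S1=18 S2=10 S3=-1 blocked=[1, 2, 3]
Op 5: conn=-23 S1=18 S2=10 S3=9 blocked=[1, 2, 3]
Op 6: conn=-23 S1=18 S2=10 S3=31 blocked=[1, 2, 3]
Op 7: conn=-36 S1=18 S2=10 S3=18 blocked=[1, 2, 3]
Op 8: conn=-44 S1=18 S2=2 S3=18 blocked=[1, 2, 3]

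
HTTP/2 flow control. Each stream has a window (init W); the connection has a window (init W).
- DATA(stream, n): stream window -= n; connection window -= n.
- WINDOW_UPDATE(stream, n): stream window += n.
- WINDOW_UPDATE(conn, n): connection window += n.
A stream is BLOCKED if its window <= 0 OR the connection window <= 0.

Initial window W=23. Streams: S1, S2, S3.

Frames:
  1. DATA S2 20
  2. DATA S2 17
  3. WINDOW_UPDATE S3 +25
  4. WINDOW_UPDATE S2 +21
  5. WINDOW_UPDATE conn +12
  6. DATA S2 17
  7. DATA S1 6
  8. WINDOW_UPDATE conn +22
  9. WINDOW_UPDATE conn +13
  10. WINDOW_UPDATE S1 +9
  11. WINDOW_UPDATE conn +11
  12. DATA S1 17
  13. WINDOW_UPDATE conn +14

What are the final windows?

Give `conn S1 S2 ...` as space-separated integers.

Answer: 18 9 -10 48

Derivation:
Op 1: conn=3 S1=23 S2=3 S3=23 blocked=[]
Op 2: conn=-14 S1=23 S2=-14 S3=23 blocked=[1, 2, 3]
Op 3: conn=-14 S1=23 S2=-14 S3=48 blocked=[1, 2, 3]
Op 4: conn=-14 S1=23 S2=7 S3=48 blocked=[1, 2, 3]
Op 5: conn=-2 S1=23 S2=7 S3=48 blocked=[1, 2, 3]
Op 6: conn=-19 S1=23 S2=-10 S3=48 blocked=[1, 2, 3]
Op 7: conn=-25 S1=17 S2=-10 S3=48 blocked=[1, 2, 3]
Op 8: conn=-3 S1=17 S2=-10 S3=48 blocked=[1, 2, 3]
Op 9: conn=10 S1=17 S2=-10 S3=48 blocked=[2]
Op 10: conn=10 S1=26 S2=-10 S3=48 blocked=[2]
Op 11: conn=21 S1=26 S2=-10 S3=48 blocked=[2]
Op 12: conn=4 S1=9 S2=-10 S3=48 blocked=[2]
Op 13: conn=18 S1=9 S2=-10 S3=48 blocked=[2]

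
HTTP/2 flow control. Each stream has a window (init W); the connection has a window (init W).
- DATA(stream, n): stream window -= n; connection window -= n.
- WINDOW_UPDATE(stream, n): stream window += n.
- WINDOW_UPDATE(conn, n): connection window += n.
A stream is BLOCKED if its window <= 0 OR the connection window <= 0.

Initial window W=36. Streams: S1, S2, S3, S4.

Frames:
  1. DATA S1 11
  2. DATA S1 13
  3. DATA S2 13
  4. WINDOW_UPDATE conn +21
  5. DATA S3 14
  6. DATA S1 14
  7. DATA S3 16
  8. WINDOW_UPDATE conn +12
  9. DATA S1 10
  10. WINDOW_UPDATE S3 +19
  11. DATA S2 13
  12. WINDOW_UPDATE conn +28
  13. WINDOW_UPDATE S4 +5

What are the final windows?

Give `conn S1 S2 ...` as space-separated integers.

Op 1: conn=25 S1=25 S2=36 S3=36 S4=36 blocked=[]
Op 2: conn=12 S1=12 S2=36 S3=36 S4=36 blocked=[]
Op 3: conn=-1 S1=12 S2=23 S3=36 S4=36 blocked=[1, 2, 3, 4]
Op 4: conn=20 S1=12 S2=23 S3=36 S4=36 blocked=[]
Op 5: conn=6 S1=12 S2=23 S3=22 S4=36 blocked=[]
Op 6: conn=-8 S1=-2 S2=23 S3=22 S4=36 blocked=[1, 2, 3, 4]
Op 7: conn=-24 S1=-2 S2=23 S3=6 S4=36 blocked=[1, 2, 3, 4]
Op 8: conn=-12 S1=-2 S2=23 S3=6 S4=36 blocked=[1, 2, 3, 4]
Op 9: conn=-22 S1=-12 S2=23 S3=6 S4=36 blocked=[1, 2, 3, 4]
Op 10: conn=-22 S1=-12 S2=23 S3=25 S4=36 blocked=[1, 2, 3, 4]
Op 11: conn=-35 S1=-12 S2=10 S3=25 S4=36 blocked=[1, 2, 3, 4]
Op 12: conn=-7 S1=-12 S2=10 S3=25 S4=36 blocked=[1, 2, 3, 4]
Op 13: conn=-7 S1=-12 S2=10 S3=25 S4=41 blocked=[1, 2, 3, 4]

Answer: -7 -12 10 25 41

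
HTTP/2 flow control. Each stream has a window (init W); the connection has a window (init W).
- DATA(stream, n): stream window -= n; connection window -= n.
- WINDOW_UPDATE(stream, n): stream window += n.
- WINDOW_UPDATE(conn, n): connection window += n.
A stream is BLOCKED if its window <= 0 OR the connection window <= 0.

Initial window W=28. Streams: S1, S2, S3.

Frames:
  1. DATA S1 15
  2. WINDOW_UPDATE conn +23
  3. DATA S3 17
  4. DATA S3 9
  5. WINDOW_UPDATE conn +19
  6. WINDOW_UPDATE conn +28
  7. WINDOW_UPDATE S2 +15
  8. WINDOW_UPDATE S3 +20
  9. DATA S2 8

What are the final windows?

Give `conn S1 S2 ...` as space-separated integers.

Answer: 49 13 35 22

Derivation:
Op 1: conn=13 S1=13 S2=28 S3=28 blocked=[]
Op 2: conn=36 S1=13 S2=28 S3=28 blocked=[]
Op 3: conn=19 S1=13 S2=28 S3=11 blocked=[]
Op 4: conn=10 S1=13 S2=28 S3=2 blocked=[]
Op 5: conn=29 S1=13 S2=28 S3=2 blocked=[]
Op 6: conn=57 S1=13 S2=28 S3=2 blocked=[]
Op 7: conn=57 S1=13 S2=43 S3=2 blocked=[]
Op 8: conn=57 S1=13 S2=43 S3=22 blocked=[]
Op 9: conn=49 S1=13 S2=35 S3=22 blocked=[]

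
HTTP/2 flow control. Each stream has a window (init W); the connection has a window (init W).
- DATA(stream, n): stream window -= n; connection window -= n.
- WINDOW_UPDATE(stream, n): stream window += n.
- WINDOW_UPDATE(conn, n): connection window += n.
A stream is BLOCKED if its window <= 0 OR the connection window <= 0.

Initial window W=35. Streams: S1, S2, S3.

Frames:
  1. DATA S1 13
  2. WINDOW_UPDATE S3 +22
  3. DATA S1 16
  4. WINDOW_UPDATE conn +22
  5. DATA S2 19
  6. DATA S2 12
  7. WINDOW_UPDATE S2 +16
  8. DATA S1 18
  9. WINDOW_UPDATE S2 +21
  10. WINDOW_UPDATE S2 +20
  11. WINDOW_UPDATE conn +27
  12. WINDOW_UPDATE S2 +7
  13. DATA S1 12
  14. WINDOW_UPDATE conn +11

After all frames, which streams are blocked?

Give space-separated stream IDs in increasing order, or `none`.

Answer: S1

Derivation:
Op 1: conn=22 S1=22 S2=35 S3=35 blocked=[]
Op 2: conn=22 S1=22 S2=35 S3=57 blocked=[]
Op 3: conn=6 S1=6 S2=35 S3=57 blocked=[]
Op 4: conn=28 S1=6 S2=35 S3=57 blocked=[]
Op 5: conn=9 S1=6 S2=16 S3=57 blocked=[]
Op 6: conn=-3 S1=6 S2=4 S3=57 blocked=[1, 2, 3]
Op 7: conn=-3 S1=6 S2=20 S3=57 blocked=[1, 2, 3]
Op 8: conn=-21 S1=-12 S2=20 S3=57 blocked=[1, 2, 3]
Op 9: conn=-21 S1=-12 S2=41 S3=57 blocked=[1, 2, 3]
Op 10: conn=-21 S1=-12 S2=61 S3=57 blocked=[1, 2, 3]
Op 11: conn=6 S1=-12 S2=61 S3=57 blocked=[1]
Op 12: conn=6 S1=-12 S2=68 S3=57 blocked=[1]
Op 13: conn=-6 S1=-24 S2=68 S3=57 blocked=[1, 2, 3]
Op 14: conn=5 S1=-24 S2=68 S3=57 blocked=[1]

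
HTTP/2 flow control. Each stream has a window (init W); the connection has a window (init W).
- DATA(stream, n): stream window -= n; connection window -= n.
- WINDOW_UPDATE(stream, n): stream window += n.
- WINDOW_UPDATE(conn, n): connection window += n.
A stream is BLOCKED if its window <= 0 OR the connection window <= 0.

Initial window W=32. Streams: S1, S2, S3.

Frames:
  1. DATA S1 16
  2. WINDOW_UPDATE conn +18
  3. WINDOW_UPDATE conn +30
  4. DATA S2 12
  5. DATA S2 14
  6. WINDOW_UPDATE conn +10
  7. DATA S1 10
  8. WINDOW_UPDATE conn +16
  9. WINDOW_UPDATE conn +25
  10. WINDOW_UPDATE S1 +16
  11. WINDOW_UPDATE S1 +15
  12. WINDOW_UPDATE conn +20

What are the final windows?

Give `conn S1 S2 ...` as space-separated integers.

Answer: 99 37 6 32

Derivation:
Op 1: conn=16 S1=16 S2=32 S3=32 blocked=[]
Op 2: conn=34 S1=16 S2=32 S3=32 blocked=[]
Op 3: conn=64 S1=16 S2=32 S3=32 blocked=[]
Op 4: conn=52 S1=16 S2=20 S3=32 blocked=[]
Op 5: conn=38 S1=16 S2=6 S3=32 blocked=[]
Op 6: conn=48 S1=16 S2=6 S3=32 blocked=[]
Op 7: conn=38 S1=6 S2=6 S3=32 blocked=[]
Op 8: conn=54 S1=6 S2=6 S3=32 blocked=[]
Op 9: conn=79 S1=6 S2=6 S3=32 blocked=[]
Op 10: conn=79 S1=22 S2=6 S3=32 blocked=[]
Op 11: conn=79 S1=37 S2=6 S3=32 blocked=[]
Op 12: conn=99 S1=37 S2=6 S3=32 blocked=[]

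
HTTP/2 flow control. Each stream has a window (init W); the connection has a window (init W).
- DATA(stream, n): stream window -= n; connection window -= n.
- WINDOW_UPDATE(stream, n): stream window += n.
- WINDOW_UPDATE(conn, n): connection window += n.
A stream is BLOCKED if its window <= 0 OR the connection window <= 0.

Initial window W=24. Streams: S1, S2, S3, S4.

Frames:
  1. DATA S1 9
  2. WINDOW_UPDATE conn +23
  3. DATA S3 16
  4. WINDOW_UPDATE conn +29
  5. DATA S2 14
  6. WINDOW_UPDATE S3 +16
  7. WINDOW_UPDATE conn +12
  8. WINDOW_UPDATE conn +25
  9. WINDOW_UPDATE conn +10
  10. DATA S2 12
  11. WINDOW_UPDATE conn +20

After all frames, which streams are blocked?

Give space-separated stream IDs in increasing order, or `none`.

Answer: S2

Derivation:
Op 1: conn=15 S1=15 S2=24 S3=24 S4=24 blocked=[]
Op 2: conn=38 S1=15 S2=24 S3=24 S4=24 blocked=[]
Op 3: conn=22 S1=15 S2=24 S3=8 S4=24 blocked=[]
Op 4: conn=51 S1=15 S2=24 S3=8 S4=24 blocked=[]
Op 5: conn=37 S1=15 S2=10 S3=8 S4=24 blocked=[]
Op 6: conn=37 S1=15 S2=10 S3=24 S4=24 blocked=[]
Op 7: conn=49 S1=15 S2=10 S3=24 S4=24 blocked=[]
Op 8: conn=74 S1=15 S2=10 S3=24 S4=24 blocked=[]
Op 9: conn=84 S1=15 S2=10 S3=24 S4=24 blocked=[]
Op 10: conn=72 S1=15 S2=-2 S3=24 S4=24 blocked=[2]
Op 11: conn=92 S1=15 S2=-2 S3=24 S4=24 blocked=[2]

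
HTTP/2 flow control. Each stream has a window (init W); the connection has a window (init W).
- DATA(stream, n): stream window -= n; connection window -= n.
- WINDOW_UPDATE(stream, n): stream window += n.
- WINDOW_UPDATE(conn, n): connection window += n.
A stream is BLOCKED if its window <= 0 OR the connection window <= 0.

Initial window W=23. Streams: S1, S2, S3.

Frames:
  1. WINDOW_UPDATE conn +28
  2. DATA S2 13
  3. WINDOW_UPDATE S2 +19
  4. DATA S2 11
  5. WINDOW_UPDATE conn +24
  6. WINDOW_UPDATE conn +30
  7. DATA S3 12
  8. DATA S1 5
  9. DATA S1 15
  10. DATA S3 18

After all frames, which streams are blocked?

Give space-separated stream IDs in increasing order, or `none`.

Answer: S3

Derivation:
Op 1: conn=51 S1=23 S2=23 S3=23 blocked=[]
Op 2: conn=38 S1=23 S2=10 S3=23 blocked=[]
Op 3: conn=38 S1=23 S2=29 S3=23 blocked=[]
Op 4: conn=27 S1=23 S2=18 S3=23 blocked=[]
Op 5: conn=51 S1=23 S2=18 S3=23 blocked=[]
Op 6: conn=81 S1=23 S2=18 S3=23 blocked=[]
Op 7: conn=69 S1=23 S2=18 S3=11 blocked=[]
Op 8: conn=64 S1=18 S2=18 S3=11 blocked=[]
Op 9: conn=49 S1=3 S2=18 S3=11 blocked=[]
Op 10: conn=31 S1=3 S2=18 S3=-7 blocked=[3]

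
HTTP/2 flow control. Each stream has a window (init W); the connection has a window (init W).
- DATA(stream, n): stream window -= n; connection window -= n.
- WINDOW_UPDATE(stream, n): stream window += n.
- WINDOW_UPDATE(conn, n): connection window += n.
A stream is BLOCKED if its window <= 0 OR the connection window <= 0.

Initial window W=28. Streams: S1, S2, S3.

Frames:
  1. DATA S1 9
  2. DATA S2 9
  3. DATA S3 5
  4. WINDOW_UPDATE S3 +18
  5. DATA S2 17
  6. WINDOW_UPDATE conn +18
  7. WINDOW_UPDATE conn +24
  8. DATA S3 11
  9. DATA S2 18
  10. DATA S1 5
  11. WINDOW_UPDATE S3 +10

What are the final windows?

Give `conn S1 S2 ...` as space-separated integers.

Op 1: conn=19 S1=19 S2=28 S3=28 blocked=[]
Op 2: conn=10 S1=19 S2=19 S3=28 blocked=[]
Op 3: conn=5 S1=19 S2=19 S3=23 blocked=[]
Op 4: conn=5 S1=19 S2=19 S3=41 blocked=[]
Op 5: conn=-12 S1=19 S2=2 S3=41 blocked=[1, 2, 3]
Op 6: conn=6 S1=19 S2=2 S3=41 blocked=[]
Op 7: conn=30 S1=19 S2=2 S3=41 blocked=[]
Op 8: conn=19 S1=19 S2=2 S3=30 blocked=[]
Op 9: conn=1 S1=19 S2=-16 S3=30 blocked=[2]
Op 10: conn=-4 S1=14 S2=-16 S3=30 blocked=[1, 2, 3]
Op 11: conn=-4 S1=14 S2=-16 S3=40 blocked=[1, 2, 3]

Answer: -4 14 -16 40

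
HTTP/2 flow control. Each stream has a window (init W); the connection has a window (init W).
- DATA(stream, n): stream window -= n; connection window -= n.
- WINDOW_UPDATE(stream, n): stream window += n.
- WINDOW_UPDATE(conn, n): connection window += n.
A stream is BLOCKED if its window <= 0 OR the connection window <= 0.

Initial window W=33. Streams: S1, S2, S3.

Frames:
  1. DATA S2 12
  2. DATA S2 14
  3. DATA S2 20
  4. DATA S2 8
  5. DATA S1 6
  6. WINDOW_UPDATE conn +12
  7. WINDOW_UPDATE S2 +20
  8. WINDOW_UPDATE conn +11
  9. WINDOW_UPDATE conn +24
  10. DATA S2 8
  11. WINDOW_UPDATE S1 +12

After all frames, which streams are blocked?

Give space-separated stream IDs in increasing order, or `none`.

Op 1: conn=21 S1=33 S2=21 S3=33 blocked=[]
Op 2: conn=7 S1=33 S2=7 S3=33 blocked=[]
Op 3: conn=-13 S1=33 S2=-13 S3=33 blocked=[1, 2, 3]
Op 4: conn=-21 S1=33 S2=-21 S3=33 blocked=[1, 2, 3]
Op 5: conn=-27 S1=27 S2=-21 S3=33 blocked=[1, 2, 3]
Op 6: conn=-15 S1=27 S2=-21 S3=33 blocked=[1, 2, 3]
Op 7: conn=-15 S1=27 S2=-1 S3=33 blocked=[1, 2, 3]
Op 8: conn=-4 S1=27 S2=-1 S3=33 blocked=[1, 2, 3]
Op 9: conn=20 S1=27 S2=-1 S3=33 blocked=[2]
Op 10: conn=12 S1=27 S2=-9 S3=33 blocked=[2]
Op 11: conn=12 S1=39 S2=-9 S3=33 blocked=[2]

Answer: S2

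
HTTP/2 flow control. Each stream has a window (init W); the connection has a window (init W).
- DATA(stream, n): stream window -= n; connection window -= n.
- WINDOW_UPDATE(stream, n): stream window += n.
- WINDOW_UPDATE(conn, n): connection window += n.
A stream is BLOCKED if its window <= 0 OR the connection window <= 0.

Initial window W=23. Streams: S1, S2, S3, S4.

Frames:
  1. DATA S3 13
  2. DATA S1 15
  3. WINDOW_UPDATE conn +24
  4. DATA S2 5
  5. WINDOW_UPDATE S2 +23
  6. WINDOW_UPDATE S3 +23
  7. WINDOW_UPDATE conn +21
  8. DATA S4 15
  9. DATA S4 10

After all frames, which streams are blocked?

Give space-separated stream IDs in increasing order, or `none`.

Op 1: conn=10 S1=23 S2=23 S3=10 S4=23 blocked=[]
Op 2: conn=-5 S1=8 S2=23 S3=10 S4=23 blocked=[1, 2, 3, 4]
Op 3: conn=19 S1=8 S2=23 S3=10 S4=23 blocked=[]
Op 4: conn=14 S1=8 S2=18 S3=10 S4=23 blocked=[]
Op 5: conn=14 S1=8 S2=41 S3=10 S4=23 blocked=[]
Op 6: conn=14 S1=8 S2=41 S3=33 S4=23 blocked=[]
Op 7: conn=35 S1=8 S2=41 S3=33 S4=23 blocked=[]
Op 8: conn=20 S1=8 S2=41 S3=33 S4=8 blocked=[]
Op 9: conn=10 S1=8 S2=41 S3=33 S4=-2 blocked=[4]

Answer: S4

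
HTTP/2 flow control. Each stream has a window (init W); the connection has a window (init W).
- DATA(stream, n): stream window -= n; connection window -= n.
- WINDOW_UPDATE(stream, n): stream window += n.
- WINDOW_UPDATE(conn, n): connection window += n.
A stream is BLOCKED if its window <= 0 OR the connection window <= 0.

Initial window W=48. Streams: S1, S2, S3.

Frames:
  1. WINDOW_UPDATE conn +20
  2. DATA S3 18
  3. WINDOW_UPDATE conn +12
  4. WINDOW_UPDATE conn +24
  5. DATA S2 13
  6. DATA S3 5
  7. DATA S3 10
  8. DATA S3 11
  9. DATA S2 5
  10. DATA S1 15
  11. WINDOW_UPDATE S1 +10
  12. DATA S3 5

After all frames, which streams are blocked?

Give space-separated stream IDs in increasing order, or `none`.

Answer: S3

Derivation:
Op 1: conn=68 S1=48 S2=48 S3=48 blocked=[]
Op 2: conn=50 S1=48 S2=48 S3=30 blocked=[]
Op 3: conn=62 S1=48 S2=48 S3=30 blocked=[]
Op 4: conn=86 S1=48 S2=48 S3=30 blocked=[]
Op 5: conn=73 S1=48 S2=35 S3=30 blocked=[]
Op 6: conn=68 S1=48 S2=35 S3=25 blocked=[]
Op 7: conn=58 S1=48 S2=35 S3=15 blocked=[]
Op 8: conn=47 S1=48 S2=35 S3=4 blocked=[]
Op 9: conn=42 S1=48 S2=30 S3=4 blocked=[]
Op 10: conn=27 S1=33 S2=30 S3=4 blocked=[]
Op 11: conn=27 S1=43 S2=30 S3=4 blocked=[]
Op 12: conn=22 S1=43 S2=30 S3=-1 blocked=[3]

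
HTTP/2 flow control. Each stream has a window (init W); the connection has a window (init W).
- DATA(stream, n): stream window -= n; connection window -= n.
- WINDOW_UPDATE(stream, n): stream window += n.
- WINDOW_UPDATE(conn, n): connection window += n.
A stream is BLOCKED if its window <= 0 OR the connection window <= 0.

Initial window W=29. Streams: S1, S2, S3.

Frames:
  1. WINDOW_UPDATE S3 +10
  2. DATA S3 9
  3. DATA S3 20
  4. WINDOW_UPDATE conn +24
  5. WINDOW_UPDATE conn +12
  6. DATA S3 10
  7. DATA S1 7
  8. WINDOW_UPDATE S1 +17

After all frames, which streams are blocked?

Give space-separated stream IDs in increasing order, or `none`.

Op 1: conn=29 S1=29 S2=29 S3=39 blocked=[]
Op 2: conn=20 S1=29 S2=29 S3=30 blocked=[]
Op 3: conn=0 S1=29 S2=29 S3=10 blocked=[1, 2, 3]
Op 4: conn=24 S1=29 S2=29 S3=10 blocked=[]
Op 5: conn=36 S1=29 S2=29 S3=10 blocked=[]
Op 6: conn=26 S1=29 S2=29 S3=0 blocked=[3]
Op 7: conn=19 S1=22 S2=29 S3=0 blocked=[3]
Op 8: conn=19 S1=39 S2=29 S3=0 blocked=[3]

Answer: S3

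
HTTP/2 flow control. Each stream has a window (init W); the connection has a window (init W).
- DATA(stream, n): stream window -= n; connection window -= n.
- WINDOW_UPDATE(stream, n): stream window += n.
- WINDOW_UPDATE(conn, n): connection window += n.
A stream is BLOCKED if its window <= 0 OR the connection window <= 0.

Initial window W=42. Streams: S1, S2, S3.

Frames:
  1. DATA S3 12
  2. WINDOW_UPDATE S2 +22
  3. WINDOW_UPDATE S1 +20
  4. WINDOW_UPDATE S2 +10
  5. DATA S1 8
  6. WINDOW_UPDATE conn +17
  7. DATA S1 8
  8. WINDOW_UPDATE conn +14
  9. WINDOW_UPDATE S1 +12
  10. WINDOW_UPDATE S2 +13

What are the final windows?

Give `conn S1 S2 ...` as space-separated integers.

Op 1: conn=30 S1=42 S2=42 S3=30 blocked=[]
Op 2: conn=30 S1=42 S2=64 S3=30 blocked=[]
Op 3: conn=30 S1=62 S2=64 S3=30 blocked=[]
Op 4: conn=30 S1=62 S2=74 S3=30 blocked=[]
Op 5: conn=22 S1=54 S2=74 S3=30 blocked=[]
Op 6: conn=39 S1=54 S2=74 S3=30 blocked=[]
Op 7: conn=31 S1=46 S2=74 S3=30 blocked=[]
Op 8: conn=45 S1=46 S2=74 S3=30 blocked=[]
Op 9: conn=45 S1=58 S2=74 S3=30 blocked=[]
Op 10: conn=45 S1=58 S2=87 S3=30 blocked=[]

Answer: 45 58 87 30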